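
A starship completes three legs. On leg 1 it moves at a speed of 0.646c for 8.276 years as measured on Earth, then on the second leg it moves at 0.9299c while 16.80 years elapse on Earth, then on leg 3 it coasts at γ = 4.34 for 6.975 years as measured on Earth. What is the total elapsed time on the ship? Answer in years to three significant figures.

Leg 1: γ = 1/√(1 − 0.646²) = 1/√0.5827 = 1.310; τ_1 = 8.276/1.310 = 6.317 years.
Leg 2: γ = 1/√(1 − 0.9299²) = 1/√0.1353 = 2.719; τ_2 = 16.80/2.719 = 6.179 years.
Leg 3: γ = 4.34; τ_3 = 6.975/4.340 = 1.607 years.
Total: 6.317 + 6.179 + 1.607 years.

τ = 14.1 years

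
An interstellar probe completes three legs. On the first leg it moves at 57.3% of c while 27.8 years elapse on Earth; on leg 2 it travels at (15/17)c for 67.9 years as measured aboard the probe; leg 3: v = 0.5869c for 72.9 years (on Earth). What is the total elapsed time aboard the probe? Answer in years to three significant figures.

Leg 1: β = 0.573; γ = 1/√(1 − 0.573²) = 1/√0.6717 = 1.220; τ_1 = 27.8/1.220 = 22.78 years.
Leg 2: 67.9 years is already measured aboard the probe.
Leg 3: γ = 1/√(1 − 0.5869²) = 1/√0.6555 = 1.235; τ_3 = 72.9/1.235 = 59.02 years.
Total: 22.78 + 67.90 + 59.02 years.

τ = 150 years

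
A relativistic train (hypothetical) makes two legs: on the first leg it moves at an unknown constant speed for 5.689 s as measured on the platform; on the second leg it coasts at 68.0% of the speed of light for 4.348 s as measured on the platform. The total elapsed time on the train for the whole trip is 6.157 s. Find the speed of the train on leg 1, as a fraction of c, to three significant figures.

β = 0.853

Leg 1: speed unknown; τ_1 = 5.689/γ_1.
Leg 2: β = 0.680; γ = 1/√(1 − 0.680²) = 1/√0.5376 = 1.364; τ_2 = 4.348/1.364 = 3.188 s.
Total proper time: τ_1 + 3.188 = 6.157, so τ_1 = 6.157 − 3.188 = 2.969 s.
γ_1 = 5.689/2.969 = 1.916; β = √(1 − 1/γ²) = √0.7276.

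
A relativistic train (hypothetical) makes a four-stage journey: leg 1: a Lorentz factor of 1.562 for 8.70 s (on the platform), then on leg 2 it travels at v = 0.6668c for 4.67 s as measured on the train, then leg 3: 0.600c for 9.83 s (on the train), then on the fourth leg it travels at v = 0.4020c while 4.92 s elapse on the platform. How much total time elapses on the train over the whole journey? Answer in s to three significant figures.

Leg 1: γ = 1.562; τ_1 = 8.70/1.562 = 5.570 s.
Leg 2: 4.67 s is already measured on the train.
Leg 3: 9.83 s is already measured on the train.
Leg 4: γ = 1/√(1 − 0.4020²) = 1/√0.8384 = 1.092; τ_4 = 4.92/1.092 = 4.505 s.
Total: 5.570 + 4.670 + 9.830 + 4.505 s.

τ = 24.6 s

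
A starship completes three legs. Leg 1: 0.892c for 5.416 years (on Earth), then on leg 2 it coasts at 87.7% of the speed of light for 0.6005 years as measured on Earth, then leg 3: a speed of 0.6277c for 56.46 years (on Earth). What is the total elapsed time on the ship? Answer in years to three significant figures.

τ = 46.7 years

Leg 1: γ = 1/√(1 − 0.892²) = 1/√0.2043 = 2.212; τ_1 = 5.416/2.212 = 2.448 years.
Leg 2: β = 0.877; γ = 1/√(1 − 0.877²) = 1/√0.2309 = 2.081; τ_2 = 0.6005/2.081 = 0.2885 years.
Leg 3: γ = 1/√(1 − 0.6277²) = 1/√0.6060 = 1.285; τ_3 = 56.46/1.285 = 43.95 years.
Total: 2.448 + 0.2885 + 43.95 years.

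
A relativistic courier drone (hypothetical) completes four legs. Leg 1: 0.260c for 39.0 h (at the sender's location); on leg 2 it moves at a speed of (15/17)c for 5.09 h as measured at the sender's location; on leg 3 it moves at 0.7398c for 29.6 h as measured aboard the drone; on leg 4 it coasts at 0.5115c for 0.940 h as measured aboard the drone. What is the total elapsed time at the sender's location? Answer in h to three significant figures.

Leg 1: 39.0 h is already measured at the sender's location.
Leg 2: 5.09 h is already measured at the sender's location.
Leg 3: γ = 1/√(1 − 0.7398²) = 1/√0.4527 = 1.486; Δt_3 = 1.486 × 29.6 = 43.99 h.
Leg 4: γ = 1/√(1 − 0.5115²) = 1/√0.7384 = 1.164; Δt_4 = 1.164 × 0.940 = 1.094 h.
Total: 39.00 + 5.090 + 43.99 + 1.094 h.

Δt = 89.2 h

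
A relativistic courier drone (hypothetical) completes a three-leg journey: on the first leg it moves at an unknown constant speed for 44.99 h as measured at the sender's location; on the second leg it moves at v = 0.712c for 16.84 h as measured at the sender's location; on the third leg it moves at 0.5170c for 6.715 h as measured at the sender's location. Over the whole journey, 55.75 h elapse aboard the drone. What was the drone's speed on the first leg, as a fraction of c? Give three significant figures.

β = 0.529

Leg 1: speed unknown; τ_1 = 44.99/γ_1.
Leg 2: γ = 1/√(1 − 0.712²) = 1/√0.4931 = 1.424; τ_2 = 16.84/1.424 = 11.82 h.
Leg 3: γ = 1/√(1 − 0.5170²) = 1/√0.7327 = 1.168; τ_3 = 6.715/1.168 = 5.748 h.
Total proper time: τ_1 + 11.82 + 5.748 = 55.75, so τ_1 = 55.75 − 17.57 = 38.18 h.
γ_1 = 44.99/38.18 = 1.178; β = √(1 − 1/γ²) = √0.2799.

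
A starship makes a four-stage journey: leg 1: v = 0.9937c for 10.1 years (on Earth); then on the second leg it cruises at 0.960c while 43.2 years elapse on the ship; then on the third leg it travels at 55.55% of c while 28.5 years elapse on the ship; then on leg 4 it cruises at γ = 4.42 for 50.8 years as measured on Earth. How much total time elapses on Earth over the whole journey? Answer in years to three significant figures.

Leg 1: 10.1 years is already measured on Earth.
Leg 2: γ = 1/√(1 − 0.960²) = 25/7 ≈ 3.571; Δt_2 = 3.571 × 43.2 = 154.3 years.
Leg 3: β = 0.5555; γ = 1/√(1 − 0.5555²) = 1/√0.6914 = 1.203; Δt_3 = 1.203 × 28.5 = 34.27 years.
Leg 4: 50.8 years is already measured on Earth.
Total: 10.10 + 154.3 + 34.27 + 50.80 years.

Δt = 249 years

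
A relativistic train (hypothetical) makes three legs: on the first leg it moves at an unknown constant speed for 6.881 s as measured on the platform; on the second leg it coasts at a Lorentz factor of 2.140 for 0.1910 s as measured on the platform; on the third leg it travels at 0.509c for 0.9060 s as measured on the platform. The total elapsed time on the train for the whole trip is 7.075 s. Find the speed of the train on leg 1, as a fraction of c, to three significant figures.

β = 0.432

Leg 1: speed unknown; τ_1 = 6.881/γ_1.
Leg 2: γ = 2.140; τ_2 = 0.1910/2.140 = 0.08925 s.
Leg 3: γ = 1/√(1 − 0.509²) = 1/√0.7409 = 1.162; τ_3 = 0.9060/1.162 = 0.7799 s.
Total proper time: τ_1 + 0.08925 + 0.7799 = 7.075, so τ_1 = 7.075 − 0.8691 = 6.206 s.
γ_1 = 6.881/6.206 = 1.109; β = √(1 − 1/γ²) = √0.1866.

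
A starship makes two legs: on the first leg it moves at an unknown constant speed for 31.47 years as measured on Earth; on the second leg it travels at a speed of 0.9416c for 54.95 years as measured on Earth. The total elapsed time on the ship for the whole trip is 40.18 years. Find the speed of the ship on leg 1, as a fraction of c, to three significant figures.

Leg 1: speed unknown; τ_1 = 31.47/γ_1.
Leg 2: γ = 1/√(1 − 0.9416²) = 1/√0.1134 = 2.970; τ_2 = 54.95/2.970 = 18.50 years.
Total proper time: τ_1 + 18.50 = 40.18, so τ_1 = 40.18 − 18.50 = 21.68 years.
γ_1 = 31.47/21.68 = 1.452; β = √(1 − 1/γ²) = √0.5256.

β = 0.725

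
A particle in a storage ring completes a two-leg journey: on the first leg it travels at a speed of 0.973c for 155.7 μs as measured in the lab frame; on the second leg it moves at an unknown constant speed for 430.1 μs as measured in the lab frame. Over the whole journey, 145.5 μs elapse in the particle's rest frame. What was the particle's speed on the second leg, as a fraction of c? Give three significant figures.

β = 0.967

Leg 1: γ = 1/√(1 − 0.973²) = 1/√0.05327 = 4.333; τ_1 = 155.7/4.333 = 35.94 μs.
Leg 2: speed unknown; τ_2 = 430.1/γ_2.
Total proper time: 35.94 + τ_2 = 145.5, so τ_2 = 145.5 − 35.94 = 109.6 μs.
γ_2 = 430.1/109.6 = 3.926; β = √(1 − 1/γ²) = √0.9351.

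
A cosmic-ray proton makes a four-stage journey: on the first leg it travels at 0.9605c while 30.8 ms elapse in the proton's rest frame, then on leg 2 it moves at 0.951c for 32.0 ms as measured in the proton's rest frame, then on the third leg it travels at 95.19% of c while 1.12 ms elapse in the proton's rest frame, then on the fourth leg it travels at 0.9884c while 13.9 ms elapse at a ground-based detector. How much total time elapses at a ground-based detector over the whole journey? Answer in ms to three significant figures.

Δt = 232 ms

Leg 1: γ = 1/√(1 − 0.9605²) = 1/√0.07744 = 3.594; Δt_1 = 3.594 × 30.8 = 110.7 ms.
Leg 2: γ = 1/√(1 − 0.951²) = 1/√0.09560 = 3.234; Δt_2 = 3.234 × 32.0 = 103.5 ms.
Leg 3: β = 0.9519; γ = 1/√(1 − 0.9519²) = 1/√0.09389 = 3.264; Δt_3 = 3.264 × 1.12 = 3.655 ms.
Leg 4: 13.9 ms is already measured at a ground-based detector.
Total: 110.7 + 103.5 + 3.655 + 13.90 ms.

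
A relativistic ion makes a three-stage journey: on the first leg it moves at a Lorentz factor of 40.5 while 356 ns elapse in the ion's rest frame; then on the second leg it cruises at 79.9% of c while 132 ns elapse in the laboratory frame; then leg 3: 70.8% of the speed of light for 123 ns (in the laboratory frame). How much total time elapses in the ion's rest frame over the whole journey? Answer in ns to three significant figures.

τ = 522 ns

Leg 1: 356 ns is already measured in the ion's rest frame.
Leg 2: β = 0.799; γ = 1/√(1 − 0.799²) = 1/√0.3616 = 1.663; τ_2 = 132/1.663 = 79.38 ns.
Leg 3: β = 0.708; γ = 1/√(1 − 0.708²) = 1/√0.4987 = 1.416; τ_3 = 123/1.416 = 86.86 ns.
Total: 356.0 + 79.38 + 86.86 ns.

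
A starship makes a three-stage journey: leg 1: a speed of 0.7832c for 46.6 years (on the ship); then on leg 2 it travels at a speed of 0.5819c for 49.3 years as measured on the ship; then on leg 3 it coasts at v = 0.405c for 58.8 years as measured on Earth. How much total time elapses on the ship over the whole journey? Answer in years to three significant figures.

τ = 150 years

Leg 1: 46.6 years is already measured on the ship.
Leg 2: 49.3 years is already measured on the ship.
Leg 3: γ = 1/√(1 − 0.405²) = 1/√0.8360 = 1.094; τ_3 = 58.8/1.094 = 53.76 years.
Total: 46.60 + 49.30 + 53.76 years.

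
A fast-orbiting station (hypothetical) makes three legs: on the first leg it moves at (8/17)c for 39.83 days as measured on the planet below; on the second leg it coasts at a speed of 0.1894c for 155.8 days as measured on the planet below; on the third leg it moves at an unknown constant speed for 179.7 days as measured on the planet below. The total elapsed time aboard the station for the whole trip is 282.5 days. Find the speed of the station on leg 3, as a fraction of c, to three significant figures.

Leg 1: γ = 1/√(1 − (8/17)²) = 17/15 ≈ 1.133; τ_1 = 39.83/1.133 = 35.14 days.
Leg 2: γ = 1/√(1 − 0.1894²) = 1/√0.9641 = 1.018; τ_2 = 155.8/1.018 = 153.0 days.
Leg 3: speed unknown; τ_3 = 179.7/γ_3.
Total proper time: 35.14 + 153.0 + τ_3 = 282.5, so τ_3 = 282.5 − 188.1 = 94.38 days.
γ_3 = 179.7/94.38 = 1.904; β = √(1 − 1/γ²) = √0.7242.

β = 0.851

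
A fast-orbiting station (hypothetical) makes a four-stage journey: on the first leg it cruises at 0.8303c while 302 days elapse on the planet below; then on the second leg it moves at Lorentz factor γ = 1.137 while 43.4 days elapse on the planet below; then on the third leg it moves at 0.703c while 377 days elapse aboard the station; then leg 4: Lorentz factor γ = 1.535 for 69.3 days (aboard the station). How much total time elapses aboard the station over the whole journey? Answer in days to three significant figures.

Leg 1: γ = 1/√(1 − 0.8303²) = 1/√0.3106 = 1.794; τ_1 = 302/1.794 = 168.3 days.
Leg 2: γ = 1.137; τ_2 = 43.4/1.137 = 38.17 days.
Leg 3: 377 days is already measured aboard the station.
Leg 4: 69.3 days is already measured aboard the station.
Total: 168.3 + 38.17 + 377.0 + 69.30 days.

τ = 653 days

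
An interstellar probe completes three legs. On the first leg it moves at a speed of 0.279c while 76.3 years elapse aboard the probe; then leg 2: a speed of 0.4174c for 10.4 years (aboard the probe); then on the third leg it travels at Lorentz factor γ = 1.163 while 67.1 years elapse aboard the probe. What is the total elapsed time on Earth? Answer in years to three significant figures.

Leg 1: γ = 1/√(1 − 0.279²) = 1/√0.9222 = 1.041; Δt_1 = 1.041 × 76.3 = 79.46 years.
Leg 2: γ = 1/√(1 − 0.4174²) = 1/√0.8258 = 1.100; Δt_2 = 1.100 × 10.4 = 11.44 years.
Leg 3: γ = 1.163; Δt_3 = 1.163 × 67.1 = 78.04 years.
Total: 79.46 + 11.44 + 78.04 years.

Δt = 169 years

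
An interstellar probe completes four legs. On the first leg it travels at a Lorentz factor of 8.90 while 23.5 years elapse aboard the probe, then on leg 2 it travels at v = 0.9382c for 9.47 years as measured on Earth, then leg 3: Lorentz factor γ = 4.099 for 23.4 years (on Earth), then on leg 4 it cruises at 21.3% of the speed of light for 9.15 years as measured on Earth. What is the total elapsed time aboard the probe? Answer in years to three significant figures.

τ = 41.4 years

Leg 1: 23.5 years is already measured aboard the probe.
Leg 2: γ = 1/√(1 − 0.9382²) = 1/√0.1198 = 2.889; τ_2 = 9.47/2.889 = 3.278 years.
Leg 3: γ = 4.099; τ_3 = 23.4/4.099 = 5.709 years.
Leg 4: β = 0.213; γ = 1/√(1 − 0.213²) = 1/√0.9546 = 1.023; τ_4 = 9.15/1.023 = 8.940 years.
Total: 23.50 + 3.278 + 5.709 + 8.940 years.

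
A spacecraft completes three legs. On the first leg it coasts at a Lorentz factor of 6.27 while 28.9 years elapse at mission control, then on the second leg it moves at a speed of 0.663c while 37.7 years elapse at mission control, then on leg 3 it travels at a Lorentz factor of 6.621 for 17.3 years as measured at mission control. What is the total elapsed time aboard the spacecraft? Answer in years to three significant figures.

Leg 1: γ = 6.27; τ_1 = 28.9/6.270 = 4.609 years.
Leg 2: γ = 1/√(1 − 0.663²) = 1/√0.5604 = 1.336; τ_2 = 37.7/1.336 = 28.22 years.
Leg 3: γ = 6.621; τ_3 = 17.3/6.621 = 2.613 years.
Total: 4.609 + 28.22 + 2.613 years.

τ = 35.4 years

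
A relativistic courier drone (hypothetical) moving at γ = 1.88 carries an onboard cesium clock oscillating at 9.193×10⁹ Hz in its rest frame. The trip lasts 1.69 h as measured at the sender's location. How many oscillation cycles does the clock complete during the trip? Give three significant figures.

N = 2.98×10¹³

γ = 1.88
The oscillator's own cycle count is N = f × τ where τ is the proper time aboard the drone. τ = Δt/γ = 1.69/1.880 = 0.8989 h = 3.236×10³ s.
N = 9.193×10⁹ × 3.236×10³ = 2.975×10¹³.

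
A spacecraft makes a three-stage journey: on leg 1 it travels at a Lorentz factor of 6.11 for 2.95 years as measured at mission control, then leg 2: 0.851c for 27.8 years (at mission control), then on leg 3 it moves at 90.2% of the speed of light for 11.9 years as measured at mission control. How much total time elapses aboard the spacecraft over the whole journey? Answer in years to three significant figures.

Leg 1: γ = 6.11; τ_1 = 2.95/6.110 = 0.4828 years.
Leg 2: γ = 1/√(1 − 0.851²) = 1/√0.2758 = 1.904; τ_2 = 27.8/1.904 = 14.60 years.
Leg 3: β = 0.902; γ = 1/√(1 − 0.902²) = 1/√0.1864 = 2.316; τ_3 = 11.9/2.316 = 5.138 years.
Total: 0.4828 + 14.60 + 5.138 years.

τ = 20.2 years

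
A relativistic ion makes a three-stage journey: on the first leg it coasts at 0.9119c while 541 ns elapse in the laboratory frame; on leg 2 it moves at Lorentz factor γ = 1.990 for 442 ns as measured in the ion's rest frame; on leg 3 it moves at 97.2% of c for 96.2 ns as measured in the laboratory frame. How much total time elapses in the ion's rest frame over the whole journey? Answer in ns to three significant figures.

Leg 1: γ = 1/√(1 − 0.9119²) = 1/√0.1684 = 2.437; τ_1 = 541/2.437 = 222.0 ns.
Leg 2: 442 ns is already measured in the ion's rest frame.
Leg 3: β = 0.972; γ = 1/√(1 − 0.972²) = 1/√0.05522 = 4.256; τ_3 = 96.2/4.256 = 22.61 ns.
Total: 222.0 + 442.0 + 22.61 ns.

τ = 687 ns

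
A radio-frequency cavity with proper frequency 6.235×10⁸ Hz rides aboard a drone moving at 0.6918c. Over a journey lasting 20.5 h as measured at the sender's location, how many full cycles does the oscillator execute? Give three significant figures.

N = 3.32×10¹³

γ = 1/√(1 − 0.6918²) = 1/√0.5214 = 1.385
The oscillator's own cycle count is N = f × τ where τ is the proper time aboard the drone. τ = Δt/γ = 20.5/1.385 = 14.80 h = 5.329×10⁴ s.
N = 6.235×10⁸ × 5.329×10⁴ = 3.323×10¹³.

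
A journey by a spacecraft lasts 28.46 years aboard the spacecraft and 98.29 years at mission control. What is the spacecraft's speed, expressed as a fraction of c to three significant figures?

The proper time is measured aboard the spacecraft (both events occur at the spacecraft's location); Δt is measured at mission control. γ = Δt/τ = 98.29/28.46 = 3.454.
β = √(1 − 1/γ²) = √(1 − 0.08384) = √0.9162

β = 0.957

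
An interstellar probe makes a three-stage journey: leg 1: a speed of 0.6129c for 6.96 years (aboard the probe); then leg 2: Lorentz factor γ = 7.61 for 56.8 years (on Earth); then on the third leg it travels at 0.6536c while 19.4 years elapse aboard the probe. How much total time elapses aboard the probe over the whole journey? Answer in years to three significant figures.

τ = 33.8 years

Leg 1: 6.96 years is already measured aboard the probe.
Leg 2: γ = 7.61; τ_2 = 56.8/7.610 = 7.464 years.
Leg 3: 19.4 years is already measured aboard the probe.
Total: 6.960 + 7.464 + 19.40 years.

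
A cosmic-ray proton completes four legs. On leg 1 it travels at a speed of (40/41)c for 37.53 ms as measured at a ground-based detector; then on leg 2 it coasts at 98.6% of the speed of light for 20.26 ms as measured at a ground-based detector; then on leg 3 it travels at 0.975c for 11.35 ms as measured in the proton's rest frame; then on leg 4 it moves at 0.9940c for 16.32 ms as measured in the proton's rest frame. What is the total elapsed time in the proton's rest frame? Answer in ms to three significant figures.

Leg 1: γ = 1/√(1 − (40/41)²) = 41/9 ≈ 4.556; τ_1 = 37.53/4.556 = 8.238 ms.
Leg 2: β = 0.986; γ = 1/√(1 − 0.986²) = 1/√0.02780 = 5.997; τ_2 = 20.26/5.997 = 3.378 ms.
Leg 3: 11.35 ms is already measured in the proton's rest frame.
Leg 4: 16.32 ms is already measured in the proton's rest frame.
Total: 8.238 + 3.378 + 11.35 + 16.32 ms.

τ = 39.3 ms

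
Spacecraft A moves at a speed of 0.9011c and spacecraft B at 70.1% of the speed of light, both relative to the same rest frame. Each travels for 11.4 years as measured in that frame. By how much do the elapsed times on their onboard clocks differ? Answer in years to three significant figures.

A: γ = 1/√(1 − 0.9011²) = 1/√0.1880 = 2.306; τ_A = 11.4/2.306 = 4.943 years.
B: β = 0.701; γ = 1/√(1 − 0.701²) = 1/√0.5086 = 1.402; τ_B = 11.4/1.402 = 8.130 years.

|τ_A − τ_B| = 3.19 years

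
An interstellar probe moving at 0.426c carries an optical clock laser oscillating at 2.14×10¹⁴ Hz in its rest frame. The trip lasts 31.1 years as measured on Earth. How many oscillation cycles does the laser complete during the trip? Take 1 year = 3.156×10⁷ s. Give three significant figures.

γ = 1/√(1 − 0.426²) = 1/√0.8185 = 1.105
The oscillator's own cycle count is N = f × τ where τ is the proper time aboard the probe. τ = Δt/γ = 31.1/1.105 = 28.14 years = 8.880×10⁸ s.
N = 2.14×10¹⁴ × 8.880×10⁸ = 1.900×10²³.

N = 1.90×10²³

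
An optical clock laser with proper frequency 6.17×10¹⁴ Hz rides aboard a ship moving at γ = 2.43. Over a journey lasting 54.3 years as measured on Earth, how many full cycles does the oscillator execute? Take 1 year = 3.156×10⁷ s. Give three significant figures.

γ = 2.43
The oscillator's own cycle count is N = f × τ where τ is the proper time on the ship. τ = Δt/γ = 54.3/2.430 = 22.35 years = 7.052×10⁸ s.
N = 6.17×10¹⁴ × 7.052×10⁸ = 4.351×10²³.

N = 4.35×10²³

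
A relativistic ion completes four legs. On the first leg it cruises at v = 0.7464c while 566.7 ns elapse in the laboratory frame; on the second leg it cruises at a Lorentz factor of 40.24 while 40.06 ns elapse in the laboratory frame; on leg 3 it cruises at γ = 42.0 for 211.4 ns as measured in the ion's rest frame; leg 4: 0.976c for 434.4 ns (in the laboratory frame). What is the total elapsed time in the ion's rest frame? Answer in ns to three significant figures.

τ = 684 ns

Leg 1: γ = 1/√(1 − 0.7464²) = 1/√0.4429 = 1.503; τ_1 = 566.7/1.503 = 377.1 ns.
Leg 2: γ = 40.24; τ_2 = 40.06/40.24 = 0.9955 ns.
Leg 3: 211.4 ns is already measured in the ion's rest frame.
Leg 4: γ = 1/√(1 − 0.976²) = 1/√0.04742 = 4.592; τ_4 = 434.4/4.592 = 94.60 ns.
Total: 377.1 + 0.9955 + 211.4 + 94.60 ns.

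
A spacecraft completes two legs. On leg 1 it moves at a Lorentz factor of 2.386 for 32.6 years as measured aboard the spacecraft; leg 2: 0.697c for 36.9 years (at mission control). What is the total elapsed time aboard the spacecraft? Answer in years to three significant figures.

τ = 59.1 years

Leg 1: 32.6 years is already measured aboard the spacecraft.
Leg 2: γ = 1/√(1 − 0.697²) = 1/√0.5142 = 1.395; τ_2 = 36.9/1.395 = 26.46 years.
Total: 32.60 + 26.46 years.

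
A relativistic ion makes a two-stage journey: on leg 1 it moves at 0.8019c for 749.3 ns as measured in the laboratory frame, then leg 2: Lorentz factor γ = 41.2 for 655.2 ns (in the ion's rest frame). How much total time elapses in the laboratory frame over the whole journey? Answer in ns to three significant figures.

Leg 1: 749.3 ns is already measured in the laboratory frame.
Leg 2: γ = 41.2; Δt_2 = 41.20 × 655.2 = 2.699×10⁴ ns.
Total: 749.3 + 2.699×10⁴ ns.

Δt = 2.77×10⁴ ns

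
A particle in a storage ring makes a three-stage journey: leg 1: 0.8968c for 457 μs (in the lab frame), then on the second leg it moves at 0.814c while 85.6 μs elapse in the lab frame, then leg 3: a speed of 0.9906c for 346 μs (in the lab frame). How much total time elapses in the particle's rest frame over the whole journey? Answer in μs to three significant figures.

Leg 1: γ = 1/√(1 − 0.8968²) = 1/√0.1957 = 2.260; τ_1 = 457/2.260 = 202.2 μs.
Leg 2: γ = 1/√(1 − 0.814²) = 1/√0.3374 = 1.722; τ_2 = 85.6/1.722 = 49.72 μs.
Leg 3: γ = 1/√(1 − 0.9906²) = 1/√0.01871 = 7.310; τ_3 = 346/7.310 = 47.33 μs.
Total: 202.2 + 49.72 + 47.33 μs.

τ = 299 μs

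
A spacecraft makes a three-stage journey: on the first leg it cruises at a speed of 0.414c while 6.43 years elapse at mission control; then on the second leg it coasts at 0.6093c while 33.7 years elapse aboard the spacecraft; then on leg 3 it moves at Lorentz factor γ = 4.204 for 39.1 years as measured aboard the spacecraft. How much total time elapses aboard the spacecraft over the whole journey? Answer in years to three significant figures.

τ = 78.7 years

Leg 1: γ = 1/√(1 − 0.414²) = 1/√0.8286 = 1.099; τ_1 = 6.43/1.099 = 5.853 years.
Leg 2: 33.7 years is already measured aboard the spacecraft.
Leg 3: 39.1 years is already measured aboard the spacecraft.
Total: 5.853 + 33.70 + 39.10 years.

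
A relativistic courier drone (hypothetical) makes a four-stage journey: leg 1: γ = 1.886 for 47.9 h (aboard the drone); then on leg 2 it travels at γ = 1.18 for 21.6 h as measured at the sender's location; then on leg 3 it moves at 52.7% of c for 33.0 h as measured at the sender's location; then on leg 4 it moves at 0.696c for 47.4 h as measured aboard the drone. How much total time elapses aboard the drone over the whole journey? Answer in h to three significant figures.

Leg 1: 47.9 h is already measured aboard the drone.
Leg 2: γ = 1.18; τ_2 = 21.6/1.180 = 18.31 h.
Leg 3: β = 0.527; γ = 1/√(1 − 0.527²) = 1/√0.7223 = 1.177; τ_3 = 33.0/1.177 = 28.05 h.
Leg 4: 47.4 h is already measured aboard the drone.
Total: 47.90 + 18.31 + 28.05 + 47.40 h.

τ = 142 h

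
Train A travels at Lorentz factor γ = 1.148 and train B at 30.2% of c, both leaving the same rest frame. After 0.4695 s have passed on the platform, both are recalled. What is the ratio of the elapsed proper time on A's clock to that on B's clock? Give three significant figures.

τ_A/τ_B = 0.914

A: γ = 1.148. B: β = 0.302; γ = 1/√(1 − 0.302²) = 1/√0.9088 = 1.049.
τ_A/τ_B = γ_B/γ_A = 1.049/1.148 = 0.9137, so τ_A/τ_B = 0.9137.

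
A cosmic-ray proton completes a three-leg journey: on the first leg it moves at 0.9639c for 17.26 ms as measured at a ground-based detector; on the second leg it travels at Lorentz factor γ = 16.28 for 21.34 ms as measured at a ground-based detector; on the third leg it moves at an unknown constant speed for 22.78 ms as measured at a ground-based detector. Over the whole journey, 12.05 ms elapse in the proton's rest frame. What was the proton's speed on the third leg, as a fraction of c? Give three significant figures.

Leg 1: γ = 1/√(1 − 0.9639²) = 1/√0.07090 = 3.756; τ_1 = 17.26/3.756 = 4.596 ms.
Leg 2: γ = 16.28; τ_2 = 21.34/16.28 = 1.311 ms.
Leg 3: speed unknown; τ_3 = 22.78/γ_3.
Total proper time: 4.596 + 1.311 + τ_3 = 12.05, so τ_3 = 12.05 − 5.907 = 6.143 ms.
γ_3 = 22.78/6.143 = 3.708; β = √(1 − 1/γ²) = √0.9273.

β = 0.963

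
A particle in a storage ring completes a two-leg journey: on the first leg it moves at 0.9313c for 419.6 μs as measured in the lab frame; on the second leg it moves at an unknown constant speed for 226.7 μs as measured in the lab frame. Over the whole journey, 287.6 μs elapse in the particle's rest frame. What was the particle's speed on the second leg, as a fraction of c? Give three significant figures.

β = 0.804

Leg 1: γ = 1/√(1 − 0.9313²) = 1/√0.1327 = 2.745; τ_1 = 419.6/2.745 = 152.8 μs.
Leg 2: speed unknown; τ_2 = 226.7/γ_2.
Total proper time: 152.8 + τ_2 = 287.6, so τ_2 = 287.6 − 152.8 = 134.8 μs.
γ_2 = 226.7/134.8 = 1.682; β = √(1 − 1/γ²) = √0.6466.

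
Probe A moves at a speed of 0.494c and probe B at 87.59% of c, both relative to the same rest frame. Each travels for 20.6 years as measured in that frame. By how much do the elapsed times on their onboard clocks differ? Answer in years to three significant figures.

A: γ = 1/√(1 − 0.494²) = 1/√0.7560 = 1.150; τ_A = 20.6/1.150 = 17.91 years.
B: β = 0.8759; γ = 1/√(1 − 0.8759²) = 1/√0.2328 = 2.073; τ_B = 20.6/2.073 = 9.939 years.

|τ_A − τ_B| = 7.97 years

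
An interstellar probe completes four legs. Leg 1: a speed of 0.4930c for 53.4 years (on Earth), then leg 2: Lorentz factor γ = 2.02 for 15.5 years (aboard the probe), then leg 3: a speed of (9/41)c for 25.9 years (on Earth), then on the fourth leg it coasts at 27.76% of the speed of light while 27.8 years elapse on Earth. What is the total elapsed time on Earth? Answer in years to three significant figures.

Δt = 138 years

Leg 1: 53.4 years is already measured on Earth.
Leg 2: γ = 2.02; Δt_2 = 2.020 × 15.5 = 31.31 years.
Leg 3: 25.9 years is already measured on Earth.
Leg 4: 27.8 years is already measured on Earth.
Total: 53.40 + 31.31 + 25.90 + 27.80 years.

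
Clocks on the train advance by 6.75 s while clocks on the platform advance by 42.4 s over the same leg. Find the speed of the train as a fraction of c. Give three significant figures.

β = 0.987

The proper time is measured on the train (both events occur at the train's location); Δt is measured on the platform. γ = Δt/τ = 42.4/6.75 = 6.281.
β = √(1 − 1/γ²) = √(1 − 0.02534) = √0.9747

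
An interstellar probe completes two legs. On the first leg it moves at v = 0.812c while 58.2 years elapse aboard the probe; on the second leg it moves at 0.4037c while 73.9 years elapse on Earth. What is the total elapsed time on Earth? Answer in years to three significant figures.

Leg 1: γ = 1/√(1 − 0.812²) = 1/√0.3407 = 1.713; Δt_1 = 1.713 × 58.2 = 99.72 years.
Leg 2: 73.9 years is already measured on Earth.
Total: 99.72 + 73.90 years.

Δt = 174 years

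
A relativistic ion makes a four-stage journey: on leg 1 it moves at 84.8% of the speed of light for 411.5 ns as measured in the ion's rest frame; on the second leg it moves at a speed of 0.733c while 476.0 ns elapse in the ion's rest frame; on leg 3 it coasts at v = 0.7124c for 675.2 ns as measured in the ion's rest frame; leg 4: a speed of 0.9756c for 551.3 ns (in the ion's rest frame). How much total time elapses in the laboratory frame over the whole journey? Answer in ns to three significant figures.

Leg 1: β = 0.848; γ = 1/√(1 − 0.848²) = 1/√0.2809 = 1.887; Δt_1 = 1.887 × 411.5 = 776.4 ns.
Leg 2: γ = 1/√(1 − 0.733²) = 1/√0.4627 = 1.470; Δt_2 = 1.470 × 476.0 = 699.8 ns.
Leg 3: γ = 1/√(1 − 0.7124²) = 1/√0.4925 = 1.425; Δt_3 = 1.425 × 675.2 = 962.1 ns.
Leg 4: γ = 1/√(1 − 0.9756²) = 1/√0.04820 = 4.555; Δt_4 = 4.555 × 551.3 = 2511 ns.
Total: 776.4 + 699.8 + 962.1 + 2511 ns.

Δt = 4950 ns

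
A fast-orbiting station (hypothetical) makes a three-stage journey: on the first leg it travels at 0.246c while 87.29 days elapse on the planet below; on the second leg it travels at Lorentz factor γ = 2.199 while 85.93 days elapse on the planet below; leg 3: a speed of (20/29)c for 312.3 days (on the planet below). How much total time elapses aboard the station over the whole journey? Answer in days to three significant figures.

τ = 350 days

Leg 1: γ = 1/√(1 − 0.246²) = 1/√0.9395 = 1.032; τ_1 = 87.29/1.032 = 84.61 days.
Leg 2: γ = 2.199; τ_2 = 85.93/2.199 = 39.08 days.
Leg 3: γ = 1/√(1 − (20/29)²) = 29/21 ≈ 1.381; τ_3 = 312.3/1.381 = 226.1 days.
Total: 84.61 + 39.08 + 226.1 days.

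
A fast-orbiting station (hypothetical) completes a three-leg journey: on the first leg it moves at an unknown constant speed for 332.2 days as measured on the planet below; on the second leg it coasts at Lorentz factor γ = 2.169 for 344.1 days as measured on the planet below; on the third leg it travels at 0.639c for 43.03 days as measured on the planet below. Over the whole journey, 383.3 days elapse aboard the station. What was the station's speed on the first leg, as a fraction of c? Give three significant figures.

Leg 1: speed unknown; τ_1 = 332.2/γ_1.
Leg 2: γ = 2.169; τ_2 = 344.1/2.169 = 158.6 days.
Leg 3: γ = 1/√(1 − 0.639²) = 1/√0.5917 = 1.300; τ_3 = 43.03/1.300 = 33.10 days.
Total proper time: τ_1 + 158.6 + 33.10 = 383.3, so τ_1 = 383.3 − 191.7 = 191.6 days.
γ_1 = 332.2/191.6 = 1.734; β = √(1 − 1/γ²) = √0.6675.

β = 0.817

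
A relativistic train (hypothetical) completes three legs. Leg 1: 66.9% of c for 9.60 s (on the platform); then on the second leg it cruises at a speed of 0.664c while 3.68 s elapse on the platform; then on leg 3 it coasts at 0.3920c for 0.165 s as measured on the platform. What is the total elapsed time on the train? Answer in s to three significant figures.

Leg 1: β = 0.669; γ = 1/√(1 − 0.669²) = 1/√0.5524 = 1.345; τ_1 = 9.60/1.345 = 7.135 s.
Leg 2: γ = 1/√(1 − 0.664²) = 1/√0.5591 = 1.337; τ_2 = 3.68/1.337 = 2.752 s.
Leg 3: γ = 1/√(1 − 0.3920²) = 1/√0.8463 = 1.087; τ_3 = 0.165/1.087 = 0.1518 s.
Total: 7.135 + 2.752 + 0.1518 s.

τ = 10.0 s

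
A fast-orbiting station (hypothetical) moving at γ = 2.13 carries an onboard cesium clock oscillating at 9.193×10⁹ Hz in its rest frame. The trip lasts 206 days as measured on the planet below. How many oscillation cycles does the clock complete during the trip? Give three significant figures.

N = 7.68×10¹⁶

γ = 2.13
The oscillator's own cycle count is N = f × τ where τ is the proper time aboard the station. τ = Δt/γ = 206/2.130 = 96.71 days = 8.356×10⁶ s.
N = 9.193×10⁹ × 8.356×10⁶ = 7.682×10¹⁶.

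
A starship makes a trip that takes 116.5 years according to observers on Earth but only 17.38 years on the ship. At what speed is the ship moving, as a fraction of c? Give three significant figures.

The proper time is measured on the ship (both events occur at the ship's location); Δt is measured on Earth. γ = Δt/τ = 116.5/17.38 = 6.703.
β = √(1 − 1/γ²) = √(1 − 0.02226) = √0.9777

β = 0.989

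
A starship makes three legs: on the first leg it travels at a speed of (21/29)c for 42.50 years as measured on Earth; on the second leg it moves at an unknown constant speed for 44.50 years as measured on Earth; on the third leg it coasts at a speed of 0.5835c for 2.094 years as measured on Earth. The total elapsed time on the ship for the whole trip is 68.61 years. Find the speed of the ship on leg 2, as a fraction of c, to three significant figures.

Leg 1: γ = 1/√(1 − (21/29)²) = 29/20 = 1.450; τ_1 = 42.50/1.450 = 29.31 years.
Leg 2: speed unknown; τ_2 = 44.50/γ_2.
Leg 3: γ = 1/√(1 − 0.5835²) = 1/√0.6595 = 1.231; τ_3 = 2.094/1.231 = 1.701 years.
Total proper time: 29.31 + τ_2 + 1.701 = 68.61, so τ_2 = 68.61 − 31.01 = 37.60 years.
γ_2 = 44.50/37.60 = 1.184; β = √(1 − 1/γ²) = √0.2861.

β = 0.535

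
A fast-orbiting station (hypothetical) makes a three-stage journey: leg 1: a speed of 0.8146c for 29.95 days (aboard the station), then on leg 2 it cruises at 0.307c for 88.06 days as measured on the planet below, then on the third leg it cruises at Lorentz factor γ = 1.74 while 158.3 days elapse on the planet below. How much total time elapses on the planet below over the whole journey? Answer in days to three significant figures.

Leg 1: γ = 1/√(1 − 0.8146²) = 1/√0.3364 = 1.724; Δt_1 = 1.724 × 29.95 = 51.64 days.
Leg 2: 88.06 days is already measured on the planet below.
Leg 3: 158.3 days is already measured on the planet below.
Total: 51.64 + 88.06 + 158.3 days.

Δt = 298 days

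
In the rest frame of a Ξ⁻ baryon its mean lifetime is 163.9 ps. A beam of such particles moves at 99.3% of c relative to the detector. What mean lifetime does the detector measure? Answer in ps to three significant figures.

β = 0.993; γ = 1/√(1 − 0.993²) = 1/√0.01395 = 8.466
The rest-frame lifetime is the proper time; the lab measures the dilated interval Δt = γτ₀ = 8.466 × 163.9 ps.

Δt = 1390 ps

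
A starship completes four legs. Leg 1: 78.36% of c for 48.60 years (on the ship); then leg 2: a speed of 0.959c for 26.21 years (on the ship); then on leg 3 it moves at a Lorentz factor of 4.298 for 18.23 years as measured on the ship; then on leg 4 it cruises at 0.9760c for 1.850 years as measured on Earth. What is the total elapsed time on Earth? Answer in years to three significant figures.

Δt = 251 years

Leg 1: β = 0.7836; γ = 1/√(1 − 0.7836²) = 1/√0.3860 = 1.610; Δt_1 = 1.610 × 48.60 = 78.23 years.
Leg 2: γ = 1/√(1 − 0.959²) = 1/√0.08032 = 3.529; Δt_2 = 3.529 × 26.21 = 92.48 years.
Leg 3: γ = 4.298; Δt_3 = 4.298 × 18.23 = 78.35 years.
Leg 4: 1.850 years is already measured on Earth.
Total: 78.23 + 92.48 + 78.35 + 1.850 years.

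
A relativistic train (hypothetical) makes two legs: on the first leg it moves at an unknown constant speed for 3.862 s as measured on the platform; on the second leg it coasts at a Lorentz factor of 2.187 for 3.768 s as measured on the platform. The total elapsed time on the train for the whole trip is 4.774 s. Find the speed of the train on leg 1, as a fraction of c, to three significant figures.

β = 0.613

Leg 1: speed unknown; τ_1 = 3.862/γ_1.
Leg 2: γ = 2.187; τ_2 = 3.768/2.187 = 1.723 s.
Total proper time: τ_1 + 1.723 = 4.774, so τ_1 = 4.774 − 1.723 = 3.051 s.
γ_1 = 3.862/3.051 = 1.266; β = √(1 − 1/γ²) = √0.3759.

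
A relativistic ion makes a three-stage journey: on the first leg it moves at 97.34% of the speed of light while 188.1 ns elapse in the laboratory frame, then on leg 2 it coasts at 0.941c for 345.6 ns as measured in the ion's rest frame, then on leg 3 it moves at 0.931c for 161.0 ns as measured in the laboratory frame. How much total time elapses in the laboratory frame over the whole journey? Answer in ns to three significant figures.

Leg 1: 188.1 ns is already measured in the laboratory frame.
Leg 2: γ = 1/√(1 − 0.941²) = 1/√0.1145 = 2.955; Δt_2 = 2.955 × 345.6 = 1021 ns.
Leg 3: 161.0 ns is already measured in the laboratory frame.
Total: 188.1 + 1021 + 161.0 ns.

Δt = 1370 ns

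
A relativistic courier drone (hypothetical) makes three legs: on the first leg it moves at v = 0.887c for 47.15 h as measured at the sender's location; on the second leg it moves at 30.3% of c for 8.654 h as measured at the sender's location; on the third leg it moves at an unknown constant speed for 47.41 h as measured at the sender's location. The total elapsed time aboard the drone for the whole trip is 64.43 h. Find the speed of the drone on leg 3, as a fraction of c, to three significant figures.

Leg 1: γ = 1/√(1 − 0.887²) = 1/√0.2132 = 2.166; τ_1 = 47.15/2.166 = 21.77 h.
Leg 2: β = 0.303; γ = 1/√(1 − 0.303²) = 1/√0.9082 = 1.049; τ_2 = 8.654/1.049 = 8.247 h.
Leg 3: speed unknown; τ_3 = 47.41/γ_3.
Total proper time: 21.77 + 8.247 + τ_3 = 64.43, so τ_3 = 64.43 − 30.02 = 34.41 h.
γ_3 = 47.41/34.41 = 1.378; β = √(1 − 1/γ²) = √0.4732.

β = 0.688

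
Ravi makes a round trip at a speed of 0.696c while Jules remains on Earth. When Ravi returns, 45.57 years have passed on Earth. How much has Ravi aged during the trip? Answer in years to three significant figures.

γ = 1/√(1 − 0.696²) = 1/√0.5156 = 1.393
Ravi's clock measures proper time along the trip: τ = Δt/γ = 45.57/1.393 years.

τ = 32.7 years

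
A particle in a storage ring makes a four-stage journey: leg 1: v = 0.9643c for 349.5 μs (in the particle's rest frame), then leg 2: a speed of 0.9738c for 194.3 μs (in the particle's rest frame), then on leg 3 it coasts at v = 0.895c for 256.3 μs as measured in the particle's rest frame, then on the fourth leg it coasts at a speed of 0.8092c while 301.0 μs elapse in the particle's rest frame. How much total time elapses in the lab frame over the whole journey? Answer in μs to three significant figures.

Leg 1: γ = 1/√(1 − 0.9643²) = 1/√0.07013 = 3.776; Δt_1 = 3.776 × 349.5 = 1320 μs.
Leg 2: γ = 1/√(1 − 0.9738²) = 1/√0.05171 = 4.397; Δt_2 = 4.397 × 194.3 = 854.4 μs.
Leg 3: γ = 1/√(1 − 0.895²) = 1/√0.1990 = 2.242; Δt_3 = 2.242 × 256.3 = 574.6 μs.
Leg 4: γ = 1/√(1 − 0.8092²) = 1/√0.3452 = 1.702; Δt_4 = 1.702 × 301.0 = 512.3 μs.
Total: 1320 + 854.4 + 574.6 + 512.3 μs.

Δt = 3260 μs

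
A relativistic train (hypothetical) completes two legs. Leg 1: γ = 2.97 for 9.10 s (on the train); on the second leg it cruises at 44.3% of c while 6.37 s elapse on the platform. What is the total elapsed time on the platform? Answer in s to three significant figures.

Leg 1: γ = 2.97; Δt_1 = 2.970 × 9.10 = 27.03 s.
Leg 2: 6.37 s is already measured on the platform.
Total: 27.03 + 6.370 s.

Δt = 33.4 s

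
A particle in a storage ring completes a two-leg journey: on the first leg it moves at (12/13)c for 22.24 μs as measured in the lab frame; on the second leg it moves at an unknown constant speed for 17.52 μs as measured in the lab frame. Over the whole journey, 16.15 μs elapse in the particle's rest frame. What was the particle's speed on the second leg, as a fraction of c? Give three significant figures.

β = 0.901

Leg 1: γ = 1/√(1 − (12/13)²) = 13/5 = 2.600; τ_1 = 22.24/2.600 = 8.554 μs.
Leg 2: speed unknown; τ_2 = 17.52/γ_2.
Total proper time: 8.554 + τ_2 = 16.15, so τ_2 = 16.15 − 8.554 = 7.596 μs.
γ_2 = 17.52/7.596 = 2.306; β = √(1 − 1/γ²) = √0.8120.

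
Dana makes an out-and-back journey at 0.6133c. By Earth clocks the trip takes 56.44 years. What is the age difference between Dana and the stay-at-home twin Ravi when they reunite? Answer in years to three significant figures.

γ = 1/√(1 − 0.6133²) = 1/√0.6239 = 1.266
Dana's elapsed proper time: τ = 56.44/1.266 = 44.58 years.
Age gap = Δt − τ = 56.44 − 44.58 years.

Δt − τ = 11.9 years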